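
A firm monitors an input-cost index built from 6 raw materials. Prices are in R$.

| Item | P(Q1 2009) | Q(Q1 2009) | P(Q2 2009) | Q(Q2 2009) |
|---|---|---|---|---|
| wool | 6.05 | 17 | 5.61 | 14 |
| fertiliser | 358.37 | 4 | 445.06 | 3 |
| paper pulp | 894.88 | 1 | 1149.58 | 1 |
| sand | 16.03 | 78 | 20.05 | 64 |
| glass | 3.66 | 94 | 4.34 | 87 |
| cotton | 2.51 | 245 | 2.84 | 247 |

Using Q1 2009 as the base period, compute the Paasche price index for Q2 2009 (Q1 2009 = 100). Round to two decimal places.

Paasche price index uses current-period quantities as weights.
ΣP(Q2 2009)·Q(Q2 2009) = 5.61×14 + 445.06×3 + 1149.58×1 + 20.05×64 + 4.34×87 + 2.84×247 = 78.54 + 1335.18 + 1149.58 + 1283.2 + 377.58 + 701.48 = 4925.56
ΣP(Q1 2009)·Q(Q2 2009) = 6.05×14 + 358.37×3 + 894.88×1 + 16.03×64 + 3.66×87 + 2.51×247 = 84.7 + 1075.11 + 894.88 + 1025.92 + 318.42 + 619.97 = 4019
Index = 4925.56 / 4019 × 100 = 122.5569

122.56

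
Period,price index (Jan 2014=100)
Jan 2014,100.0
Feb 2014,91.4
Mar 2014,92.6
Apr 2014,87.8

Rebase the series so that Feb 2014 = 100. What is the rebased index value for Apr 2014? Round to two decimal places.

Rebased(Apr 2014) = 87.8 / 91.4 × 100 = 96.0613

96.06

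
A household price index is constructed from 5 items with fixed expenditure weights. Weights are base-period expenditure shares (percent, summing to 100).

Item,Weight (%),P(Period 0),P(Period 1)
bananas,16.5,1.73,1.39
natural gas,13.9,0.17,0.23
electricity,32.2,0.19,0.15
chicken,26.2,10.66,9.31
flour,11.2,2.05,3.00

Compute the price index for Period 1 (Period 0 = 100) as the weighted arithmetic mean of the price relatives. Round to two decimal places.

bananas: 16.5 × (1.39/1.73) = 16.5 × 0.803468 = 13.2572
natural gas: 13.9 × (0.23/0.17) = 13.9 × 1.352941 = 18.8059
electricity: 32.2 × (0.15/0.19) = 32.2 × 0.789474 = 25.4211
chicken: 26.2 × (9.31/10.66) = 26.2 × 0.873358 = 22.8820
flour: 11.2 × (3.00/2.05) = 11.2 × 1.463415 = 16.3902
Index = Σ wᵢ·(p₁ᵢ/p₀ᵢ) = 13.2572 + 18.8059 + 25.4211 + 22.8820 + 16.3902 = 96.7564

96.76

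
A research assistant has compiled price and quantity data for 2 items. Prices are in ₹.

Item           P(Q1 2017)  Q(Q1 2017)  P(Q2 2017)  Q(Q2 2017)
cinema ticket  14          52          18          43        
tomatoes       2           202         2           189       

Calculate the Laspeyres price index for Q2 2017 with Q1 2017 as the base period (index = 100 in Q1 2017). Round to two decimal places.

118.37

Laspeyres price index uses base-period quantities as weights.
ΣP(Q2 2017)·Q(Q1 2017) = 18×52 + 2×202 = 936 + 404 = 1340
ΣP(Q1 2017)·Q(Q1 2017) = 14×52 + 2×202 = 728 + 404 = 1132
Index = 1340 / 1132 × 100 = 118.3746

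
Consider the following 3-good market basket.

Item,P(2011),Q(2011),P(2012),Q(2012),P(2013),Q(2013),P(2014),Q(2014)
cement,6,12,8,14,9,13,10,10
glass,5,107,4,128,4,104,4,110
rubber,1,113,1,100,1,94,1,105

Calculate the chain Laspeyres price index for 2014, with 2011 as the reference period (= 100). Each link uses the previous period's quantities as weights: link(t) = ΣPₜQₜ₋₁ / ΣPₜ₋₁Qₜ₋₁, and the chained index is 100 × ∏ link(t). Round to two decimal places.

Link 2011→2012:
ΣP(2012)Q(2011) = 8×12 + 4×107 + 1×113 = 96 + 428 + 113 = 637
ΣP(2011)Q(2011) = 6×12 + 5×107 + 1×113 = 72 + 535 + 113 = 720
link = 637/720 = 0.884722
Link 2012→2013:
ΣP(2013)Q(2012) = 9×14 + 4×128 + 1×100 = 126 + 512 + 100 = 738
ΣP(2012)Q(2012) = 8×14 + 4×128 + 1×100 = 112 + 512 + 100 = 724
link = 738/724 = 1.019337
Link 2013→2014:
ΣP(2014)Q(2013) = 10×13 + 4×104 + 1×94 = 130 + 416 + 94 = 640
ΣP(2013)Q(2013) = 9×13 + 4×104 + 1×94 = 117 + 416 + 94 = 627
link = 640/627 = 1.020734
Chained index = 100 × 0.884722 × 1.019337 × 1.020734 = 92.0528

92.05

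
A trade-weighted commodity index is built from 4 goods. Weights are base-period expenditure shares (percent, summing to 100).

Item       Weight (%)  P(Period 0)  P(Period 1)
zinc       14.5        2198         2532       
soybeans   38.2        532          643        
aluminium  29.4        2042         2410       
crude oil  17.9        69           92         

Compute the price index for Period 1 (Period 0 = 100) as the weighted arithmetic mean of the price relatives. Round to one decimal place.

121.4

zinc: 14.5 × (2532/2198) = 14.5 × 1.151956 = 16.7034
soybeans: 38.2 × (643/532) = 38.2 × 1.208647 = 46.1703
aluminium: 29.4 × (2410/2042) = 29.4 × 1.180215 = 34.6983
crude oil: 17.9 × (92/69) = 17.9 × 1.333333 = 23.8667
Index = Σ wᵢ·(p₁ᵢ/p₀ᵢ) = 16.7034 + 46.1703 + 34.6983 + 23.8667 = 121.4387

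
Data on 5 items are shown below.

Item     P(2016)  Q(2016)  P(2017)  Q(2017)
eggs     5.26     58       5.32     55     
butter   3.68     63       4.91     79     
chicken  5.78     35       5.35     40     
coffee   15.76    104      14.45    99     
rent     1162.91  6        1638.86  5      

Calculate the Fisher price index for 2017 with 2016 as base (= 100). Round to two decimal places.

129.14

Laspeyres component (base-period weights):
ΣP(2017)Q(2016) = 5.32×58 + 4.91×63 + 5.35×35 + 14.45×104 + 1638.86×6 = 308.56 + 309.33 + 187.25 + 1502.8 + 9833.16 = 12141.1
ΣP(2016)Q(2016) = 5.26×58 + 3.68×63 + 5.78×35 + 15.76×104 + 1162.91×6 = 305.08 + 231.84 + 202.3 + 1639.04 + 6977.46 = 9355.72
L = 12141.1 / 9355.72 × 100 = 129.7719
Paasche component (current-period weights):
ΣP(2017)Q(2017) = 5.32×55 + 4.91×79 + 5.35×40 + 14.45×99 + 1638.86×5 = 292.6 + 387.89 + 214 + 1430.55 + 8194.3 = 10519.34
ΣP(2016)Q(2017) = 5.26×55 + 3.68×79 + 5.78×40 + 15.76×99 + 1162.91×5 = 289.3 + 290.72 + 231.2 + 1560.24 + 5814.55 = 8186.01
P = 10519.34 / 8186.01 × 100 = 128.5039
Fisher = √(L × P) = √(129.7719 × 128.5039) = 129.1364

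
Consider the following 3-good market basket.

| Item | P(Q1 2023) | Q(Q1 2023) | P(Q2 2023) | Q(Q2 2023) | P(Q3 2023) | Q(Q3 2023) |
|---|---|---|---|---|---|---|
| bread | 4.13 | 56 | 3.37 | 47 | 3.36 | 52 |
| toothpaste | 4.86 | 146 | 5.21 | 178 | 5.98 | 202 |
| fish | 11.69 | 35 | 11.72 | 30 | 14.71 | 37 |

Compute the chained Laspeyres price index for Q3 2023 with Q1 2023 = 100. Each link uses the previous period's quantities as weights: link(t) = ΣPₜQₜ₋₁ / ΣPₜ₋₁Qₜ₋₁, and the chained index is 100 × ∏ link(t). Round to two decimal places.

Link Q1 2023→Q2 2023:
ΣP(Q2 2023)Q(Q1 2023) = 3.37×56 + 5.21×146 + 11.72×35 = 188.72 + 760.66 + 410.2 = 1359.58
ΣP(Q1 2023)Q(Q1 2023) = 4.13×56 + 4.86×146 + 11.69×35 = 231.28 + 709.56 + 409.15 = 1349.99
link = 1359.58/1349.99 = 1.007104
Link Q2 2023→Q3 2023:
ΣP(Q3 2023)Q(Q2 2023) = 3.36×47 + 5.98×178 + 14.71×30 = 157.92 + 1064.44 + 441.3 = 1663.66
ΣP(Q2 2023)Q(Q2 2023) = 3.37×47 + 5.21×178 + 11.72×30 = 158.39 + 927.38 + 351.6 = 1437.37
link = 1663.66/1437.37 = 1.157433
Chained index = 100 × 1.007104 × 1.157433 = 116.5655

116.57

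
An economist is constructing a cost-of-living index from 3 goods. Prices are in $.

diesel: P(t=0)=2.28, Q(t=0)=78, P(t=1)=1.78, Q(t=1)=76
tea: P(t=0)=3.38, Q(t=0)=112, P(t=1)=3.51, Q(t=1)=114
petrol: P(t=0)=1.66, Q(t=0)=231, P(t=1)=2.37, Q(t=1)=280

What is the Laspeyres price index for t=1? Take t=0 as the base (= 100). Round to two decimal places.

Laspeyres price index uses base-period quantities as weights.
ΣP(t=1)·Q(t=0) = 1.78×78 + 3.51×112 + 2.37×231 = 138.84 + 393.12 + 547.47 = 1079.43
ΣP(t=0)·Q(t=0) = 2.28×78 + 3.38×112 + 1.66×231 = 177.84 + 378.56 + 383.46 = 939.86
Index = 1079.43 / 939.86 × 100 = 114.8501

114.85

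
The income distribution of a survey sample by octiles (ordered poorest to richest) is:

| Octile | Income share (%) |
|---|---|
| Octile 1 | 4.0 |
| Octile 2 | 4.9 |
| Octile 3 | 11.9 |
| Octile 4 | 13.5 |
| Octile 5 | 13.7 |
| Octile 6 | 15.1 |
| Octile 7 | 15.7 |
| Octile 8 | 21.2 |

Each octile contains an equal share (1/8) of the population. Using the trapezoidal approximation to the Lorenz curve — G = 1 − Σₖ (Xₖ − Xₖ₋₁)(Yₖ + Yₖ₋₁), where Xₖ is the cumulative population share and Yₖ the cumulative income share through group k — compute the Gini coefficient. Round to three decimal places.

Cumulative income shares Yₖ: 0.0400, 0.0890, 0.2080, 0.3430, 0.4800, 0.6310, 0.7880, 1.0000
Σ (Xₖ−Xₖ₋₁)(Yₖ+Yₖ₋₁) = (1/8)(0.0400+0.0000) + (1/8)(0.0890+0.0400) + (1/8)(0.2080+0.0890) + (1/8)(0.3430+0.2080) + (1/8)(0.4800+0.3430) + (1/8)(0.6310+0.4800) + (1/8)(0.7880+0.6310) + (1/8)(1.0000+0.7880)
  = 0.0050 + 0.0161 + 0.0371 + 0.0689 + 0.1029 + 0.1389 + 0.1774 + 0.2235 = 0.7698
G = 1 − 0.7698 = 0.2302

0.230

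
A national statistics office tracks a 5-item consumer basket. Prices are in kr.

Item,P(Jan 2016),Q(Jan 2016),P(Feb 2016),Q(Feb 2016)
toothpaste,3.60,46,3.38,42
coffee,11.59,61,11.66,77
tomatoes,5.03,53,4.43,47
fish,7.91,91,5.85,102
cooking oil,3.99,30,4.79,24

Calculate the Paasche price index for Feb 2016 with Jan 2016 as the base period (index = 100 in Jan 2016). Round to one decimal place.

Paasche price index uses current-period quantities as weights.
ΣP(Feb 2016)·Q(Feb 2016) = 3.38×42 + 11.66×77 + 4.43×47 + 5.85×102 + 4.79×24 = 141.96 + 897.82 + 208.21 + 596.7 + 114.96 = 1959.65
ΣP(Jan 2016)·Q(Feb 2016) = 3.60×42 + 11.59×77 + 5.03×47 + 7.91×102 + 3.99×24 = 151.2 + 892.43 + 236.41 + 806.82 + 95.76 = 2182.62
Index = 1959.65 / 2182.62 × 100 = 89.7843

89.8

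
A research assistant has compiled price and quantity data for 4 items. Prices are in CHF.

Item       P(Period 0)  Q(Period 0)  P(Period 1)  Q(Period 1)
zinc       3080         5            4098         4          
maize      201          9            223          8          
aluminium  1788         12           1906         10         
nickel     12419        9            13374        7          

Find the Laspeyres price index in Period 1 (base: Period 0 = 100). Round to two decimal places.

Laspeyres price index uses base-period quantities as weights.
ΣP(Period 1)·Q(Period 0) = 4098×5 + 223×9 + 1906×12 + 13374×9 = 20490 + 2007 + 22872 + 120366 = 165735
ΣP(Period 0)·Q(Period 0) = 3080×5 + 201×9 + 1788×12 + 12419×9 = 15400 + 1809 + 21456 + 111771 = 150436
Index = 165735 / 150436 × 100 = 110.1698

110.17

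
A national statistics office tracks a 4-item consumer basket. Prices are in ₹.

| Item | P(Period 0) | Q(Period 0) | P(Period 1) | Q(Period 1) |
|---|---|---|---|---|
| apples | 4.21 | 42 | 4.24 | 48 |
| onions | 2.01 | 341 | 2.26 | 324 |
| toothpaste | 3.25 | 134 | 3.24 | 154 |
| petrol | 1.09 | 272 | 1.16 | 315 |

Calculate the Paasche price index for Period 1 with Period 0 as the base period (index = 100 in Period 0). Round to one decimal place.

106.1

Paasche price index uses current-period quantities as weights.
ΣP(Period 1)·Q(Period 1) = 4.24×48 + 2.26×324 + 3.24×154 + 1.16×315 = 203.52 + 732.24 + 498.96 + 365.4 = 1800.12
ΣP(Period 0)·Q(Period 1) = 4.21×48 + 2.01×324 + 3.25×154 + 1.09×315 = 202.08 + 651.24 + 500.5 + 343.35 = 1697.17
Index = 1800.12 / 1697.17 × 100 = 106.0660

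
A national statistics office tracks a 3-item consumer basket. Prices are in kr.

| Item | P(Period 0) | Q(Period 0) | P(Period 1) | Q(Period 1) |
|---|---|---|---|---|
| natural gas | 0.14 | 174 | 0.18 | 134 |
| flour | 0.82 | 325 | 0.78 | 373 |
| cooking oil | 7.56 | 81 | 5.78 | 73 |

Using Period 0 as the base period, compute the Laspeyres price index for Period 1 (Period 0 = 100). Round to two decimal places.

Laspeyres price index uses base-period quantities as weights.
ΣP(Period 1)·Q(Period 0) = 0.18×174 + 0.78×325 + 5.78×81 = 31.32 + 253.5 + 468.18 = 753
ΣP(Period 0)·Q(Period 0) = 0.14×174 + 0.82×325 + 7.56×81 = 24.36 + 266.5 + 612.36 = 903.22
Index = 753 / 903.22 × 100 = 83.3684

83.37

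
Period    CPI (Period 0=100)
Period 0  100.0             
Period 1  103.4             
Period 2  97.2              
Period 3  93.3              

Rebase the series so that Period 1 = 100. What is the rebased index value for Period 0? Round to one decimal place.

Rebased(Period 0) = 100.0 / 103.4 × 100 = 96.7118

96.7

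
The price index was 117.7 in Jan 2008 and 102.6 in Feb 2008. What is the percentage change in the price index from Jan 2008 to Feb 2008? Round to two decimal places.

-12.83%

Change = (102.6 − 117.7) / 117.7 × 100
       = -15.1 / 117.7 × 100 = -12.8292%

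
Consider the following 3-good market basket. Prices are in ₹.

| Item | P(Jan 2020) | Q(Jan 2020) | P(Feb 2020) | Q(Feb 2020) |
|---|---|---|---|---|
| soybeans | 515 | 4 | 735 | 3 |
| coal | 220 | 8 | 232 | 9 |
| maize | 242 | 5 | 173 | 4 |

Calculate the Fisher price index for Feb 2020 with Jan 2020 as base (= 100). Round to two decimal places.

111.74

Laspeyres component (base-period weights):
ΣP(Feb 2020)Q(Jan 2020) = 735×4 + 232×8 + 173×5 = 2940 + 1856 + 865 = 5661
ΣP(Jan 2020)Q(Jan 2020) = 515×4 + 220×8 + 242×5 = 2060 + 1760 + 1210 = 5030
L = 5661 / 5030 × 100 = 112.5447
Paasche component (current-period weights):
ΣP(Feb 2020)Q(Feb 2020) = 735×3 + 232×9 + 173×4 = 2205 + 2088 + 692 = 4985
ΣP(Jan 2020)Q(Feb 2020) = 515×3 + 220×9 + 242×4 = 1545 + 1980 + 968 = 4493
P = 4985 / 4493 × 100 = 110.9504
Fisher = √(L × P) = √(112.5447 × 110.9504) = 111.7447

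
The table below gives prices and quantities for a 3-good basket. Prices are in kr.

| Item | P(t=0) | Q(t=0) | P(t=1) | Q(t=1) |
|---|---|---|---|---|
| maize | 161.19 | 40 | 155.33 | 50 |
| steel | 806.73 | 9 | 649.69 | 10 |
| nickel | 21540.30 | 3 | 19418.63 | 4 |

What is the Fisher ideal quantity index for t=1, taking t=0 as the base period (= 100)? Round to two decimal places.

130.67

Laspeyres component (base-period weights):
ΣP(t=0)Q(t=1) = 161.19×50 + 806.73×10 + 21540.30×4 = 8059.5 + 8067.3 + 86161.2 = 102288
ΣP(t=0)Q(t=0) = 161.19×40 + 806.73×9 + 21540.30×3 = 6447.6 + 7260.57 + 64620.9 = 78329.07
L = 102288 / 78329.07 × 100 = 130.5875
Paasche component (current-period weights):
ΣP(t=1)Q(t=1) = 155.33×50 + 649.69×10 + 19418.63×4 = 7766.5 + 6496.9 + 77674.52 = 91937.92
ΣP(t=1)Q(t=0) = 155.33×40 + 649.69×9 + 19418.63×3 = 6213.2 + 5847.21 + 58255.89 = 70316.3
P = 91937.92 / 70316.3 × 100 = 130.7491
Fisher = √(L × P) = √(130.5875 × 130.7491) = 130.6683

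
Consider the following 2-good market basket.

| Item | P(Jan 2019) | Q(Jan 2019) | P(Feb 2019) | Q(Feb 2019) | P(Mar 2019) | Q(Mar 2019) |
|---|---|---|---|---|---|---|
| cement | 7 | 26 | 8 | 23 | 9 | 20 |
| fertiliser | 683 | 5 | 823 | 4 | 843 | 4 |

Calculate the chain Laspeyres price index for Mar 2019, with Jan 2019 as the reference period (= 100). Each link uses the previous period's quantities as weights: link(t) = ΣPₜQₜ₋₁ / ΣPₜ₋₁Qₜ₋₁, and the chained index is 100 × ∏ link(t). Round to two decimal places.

Link Jan 2019→Feb 2019:
ΣP(Feb 2019)Q(Jan 2019) = 8×26 + 823×5 = 208 + 4115 = 4323
ΣP(Jan 2019)Q(Jan 2019) = 7×26 + 683×5 = 182 + 3415 = 3597
link = 4323/3597 = 1.201835
Link Feb 2019→Mar 2019:
ΣP(Mar 2019)Q(Feb 2019) = 9×23 + 843×4 = 207 + 3372 = 3579
ΣP(Feb 2019)Q(Feb 2019) = 8×23 + 823×4 = 184 + 3292 = 3476
link = 3579/3476 = 1.029632
Chained index = 100 × 1.201835 × 1.029632 = 123.7447

123.74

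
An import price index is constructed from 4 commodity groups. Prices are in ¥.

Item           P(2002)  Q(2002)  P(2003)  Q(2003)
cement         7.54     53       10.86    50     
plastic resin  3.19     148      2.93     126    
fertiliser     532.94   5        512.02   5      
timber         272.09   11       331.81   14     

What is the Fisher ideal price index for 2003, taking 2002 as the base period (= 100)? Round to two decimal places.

111.24

Laspeyres component (base-period weights):
ΣP(2003)Q(2002) = 10.86×53 + 2.93×148 + 512.02×5 + 331.81×11 = 575.58 + 433.64 + 2560.1 + 3649.91 = 7219.23
ΣP(2002)Q(2002) = 7.54×53 + 3.19×148 + 532.94×5 + 272.09×11 = 399.62 + 472.12 + 2664.7 + 2992.99 = 6529.43
L = 7219.23 / 6529.43 × 100 = 110.5645
Paasche component (current-period weights):
ΣP(2003)Q(2003) = 10.86×50 + 2.93×126 + 512.02×5 + 331.81×14 = 543 + 369.18 + 2560.1 + 4645.34 = 8117.62
ΣP(2002)Q(2003) = 7.54×50 + 3.19×126 + 532.94×5 + 272.09×14 = 377 + 401.94 + 2664.7 + 3809.26 = 7252.9
P = 8117.62 / 7252.9 × 100 = 111.9224
Fisher = √(L × P) = √(110.5645 × 111.9224) = 111.2414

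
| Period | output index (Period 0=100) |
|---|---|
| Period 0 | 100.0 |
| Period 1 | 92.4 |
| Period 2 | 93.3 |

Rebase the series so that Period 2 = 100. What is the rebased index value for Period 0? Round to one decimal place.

Rebased(Period 0) = 100.0 / 93.3 × 100 = 107.1811

107.2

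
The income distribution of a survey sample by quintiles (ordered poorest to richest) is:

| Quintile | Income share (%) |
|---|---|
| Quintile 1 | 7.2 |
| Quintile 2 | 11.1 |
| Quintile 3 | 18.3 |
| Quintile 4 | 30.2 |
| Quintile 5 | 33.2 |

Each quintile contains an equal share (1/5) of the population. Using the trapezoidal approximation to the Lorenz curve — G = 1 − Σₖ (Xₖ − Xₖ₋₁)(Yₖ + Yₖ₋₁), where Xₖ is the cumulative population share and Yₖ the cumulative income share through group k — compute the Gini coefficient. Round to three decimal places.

0.284

Cumulative income shares Yₖ: 0.0720, 0.1830, 0.3660, 0.6680, 1.0000
Σ (Xₖ−Xₖ₋₁)(Yₖ+Yₖ₋₁) = (1/5)(0.0720+0.0000) + (1/5)(0.1830+0.0720) + (1/5)(0.3660+0.1830) + (1/5)(0.6680+0.3660) + (1/5)(1.0000+0.6680)
  = 0.0144 + 0.0510 + 0.1098 + 0.2068 + 0.3336 = 0.7156
G = 1 − 0.7156 = 0.2844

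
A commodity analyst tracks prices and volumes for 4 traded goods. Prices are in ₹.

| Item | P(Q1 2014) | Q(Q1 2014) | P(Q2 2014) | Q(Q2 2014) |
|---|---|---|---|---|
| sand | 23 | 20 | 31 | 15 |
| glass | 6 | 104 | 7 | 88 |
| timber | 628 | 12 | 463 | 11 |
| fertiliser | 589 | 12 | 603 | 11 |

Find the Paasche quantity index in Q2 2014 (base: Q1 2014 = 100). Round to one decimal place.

Paasche quantity index uses current-period prices as weights.
ΣP(Q2 2014)·Q(Q2 2014) = 31×15 + 7×88 + 463×11 + 603×11 = 465 + 616 + 5093 + 6633 = 12807
ΣP(Q2 2014)·Q(Q1 2014) = 31×20 + 7×104 + 463×12 + 603×12 = 620 + 728 + 5556 + 7236 = 14140
Index = 12807 / 14140 × 100 = 90.5728

90.6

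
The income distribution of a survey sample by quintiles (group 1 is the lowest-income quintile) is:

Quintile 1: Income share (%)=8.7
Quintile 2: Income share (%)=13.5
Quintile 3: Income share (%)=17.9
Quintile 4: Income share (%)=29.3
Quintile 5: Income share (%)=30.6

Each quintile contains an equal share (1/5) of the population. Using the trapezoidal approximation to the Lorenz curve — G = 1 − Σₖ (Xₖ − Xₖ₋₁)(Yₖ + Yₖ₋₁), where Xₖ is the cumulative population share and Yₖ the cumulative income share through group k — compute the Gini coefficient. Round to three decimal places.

0.238

Cumulative income shares Yₖ: 0.0870, 0.2220, 0.4010, 0.6940, 1.0000
Σ (Xₖ−Xₖ₋₁)(Yₖ+Yₖ₋₁) = (1/5)(0.0870+0.0000) + (1/5)(0.2220+0.0870) + (1/5)(0.4010+0.2220) + (1/5)(0.6940+0.4010) + (1/5)(1.0000+0.6940)
  = 0.0174 + 0.0618 + 0.1246 + 0.2190 + 0.3388 = 0.7616
G = 1 − 0.7616 = 0.2384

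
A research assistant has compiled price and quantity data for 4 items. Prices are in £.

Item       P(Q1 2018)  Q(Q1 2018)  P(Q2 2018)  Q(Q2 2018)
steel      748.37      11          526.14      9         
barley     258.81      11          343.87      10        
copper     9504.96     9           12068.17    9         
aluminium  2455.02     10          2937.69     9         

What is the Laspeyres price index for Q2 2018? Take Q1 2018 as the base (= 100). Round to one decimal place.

121.8

Laspeyres price index uses base-period quantities as weights.
ΣP(Q2 2018)·Q(Q1 2018) = 526.14×11 + 343.87×11 + 12068.17×9 + 2937.69×10 = 5787.54 + 3782.57 + 108613.53 + 29376.9 = 147560.54
ΣP(Q1 2018)·Q(Q1 2018) = 748.37×11 + 258.81×11 + 9504.96×9 + 2455.02×10 = 8232.07 + 2846.91 + 85544.64 + 24550.2 = 121173.82
Index = 147560.54 / 121173.82 × 100 = 121.7759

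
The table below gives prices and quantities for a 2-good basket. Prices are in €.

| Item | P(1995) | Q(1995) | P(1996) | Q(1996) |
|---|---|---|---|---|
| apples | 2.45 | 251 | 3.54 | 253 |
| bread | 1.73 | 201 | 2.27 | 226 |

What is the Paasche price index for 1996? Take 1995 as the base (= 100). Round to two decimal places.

139.35

Paasche price index uses current-period quantities as weights.
ΣP(1996)·Q(1996) = 3.54×253 + 2.27×226 = 895.62 + 513.02 = 1408.64
ΣP(1995)·Q(1996) = 2.45×253 + 1.73×226 = 619.85 + 390.98 = 1010.83
Index = 1408.64 / 1010.83 × 100 = 139.3548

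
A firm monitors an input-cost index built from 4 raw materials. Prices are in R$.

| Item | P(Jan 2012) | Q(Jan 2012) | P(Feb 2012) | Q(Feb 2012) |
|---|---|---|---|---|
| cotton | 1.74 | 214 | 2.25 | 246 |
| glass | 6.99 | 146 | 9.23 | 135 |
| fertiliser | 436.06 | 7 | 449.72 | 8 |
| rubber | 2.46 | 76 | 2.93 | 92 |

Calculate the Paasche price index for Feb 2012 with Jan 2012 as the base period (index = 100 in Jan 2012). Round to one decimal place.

111.4

Paasche price index uses current-period quantities as weights.
ΣP(Feb 2012)·Q(Feb 2012) = 2.25×246 + 9.23×135 + 449.72×8 + 2.93×92 = 553.5 + 1246.05 + 3597.76 + 269.56 = 5666.87
ΣP(Jan 2012)·Q(Feb 2012) = 1.74×246 + 6.99×135 + 436.06×8 + 2.46×92 = 428.04 + 943.65 + 3488.48 + 226.32 = 5086.49
Index = 5666.87 / 5086.49 × 100 = 111.4102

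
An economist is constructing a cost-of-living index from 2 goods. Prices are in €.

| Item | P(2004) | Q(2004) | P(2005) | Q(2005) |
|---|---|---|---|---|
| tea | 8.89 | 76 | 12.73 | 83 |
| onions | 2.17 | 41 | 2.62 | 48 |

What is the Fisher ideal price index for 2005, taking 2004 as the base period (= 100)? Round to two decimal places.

Laspeyres component (base-period weights):
ΣP(2005)Q(2004) = 12.73×76 + 2.62×41 = 967.48 + 107.42 = 1074.9
ΣP(2004)Q(2004) = 8.89×76 + 2.17×41 = 675.64 + 88.97 = 764.61
L = 1074.9 / 764.61 × 100 = 140.5815
Paasche component (current-period weights):
ΣP(2005)Q(2005) = 12.73×83 + 2.62×48 = 1056.59 + 125.76 = 1182.35
ΣP(2004)Q(2005) = 8.89×83 + 2.17×48 = 737.87 + 104.16 = 842.03
P = 1182.35 / 842.03 × 100 = 140.4166
Fisher = √(L × P) = √(140.5815 × 140.4166) = 140.4990

140.50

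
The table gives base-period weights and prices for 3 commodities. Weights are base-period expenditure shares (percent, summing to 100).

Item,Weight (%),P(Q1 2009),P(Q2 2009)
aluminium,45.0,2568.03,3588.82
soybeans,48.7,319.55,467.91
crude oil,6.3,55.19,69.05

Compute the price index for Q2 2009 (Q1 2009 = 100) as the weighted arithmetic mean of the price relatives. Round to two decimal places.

142.08

aluminium: 45.0 × (3588.82/2568.03) = 45.0 × 1.397499 = 62.8875
soybeans: 48.7 × (467.91/319.55) = 48.7 × 1.464278 = 71.3103
crude oil: 6.3 × (69.05/55.19) = 6.3 × 1.251132 = 7.8821
Index = Σ wᵢ·(p₁ᵢ/p₀ᵢ) = 62.8875 + 71.3103 + 7.8821 = 142.0799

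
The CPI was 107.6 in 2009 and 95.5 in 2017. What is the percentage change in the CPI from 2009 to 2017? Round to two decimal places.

Change = (95.5 − 107.6) / 107.6 × 100
       = -12.1 / 107.6 × 100 = -11.2454%

-11.25%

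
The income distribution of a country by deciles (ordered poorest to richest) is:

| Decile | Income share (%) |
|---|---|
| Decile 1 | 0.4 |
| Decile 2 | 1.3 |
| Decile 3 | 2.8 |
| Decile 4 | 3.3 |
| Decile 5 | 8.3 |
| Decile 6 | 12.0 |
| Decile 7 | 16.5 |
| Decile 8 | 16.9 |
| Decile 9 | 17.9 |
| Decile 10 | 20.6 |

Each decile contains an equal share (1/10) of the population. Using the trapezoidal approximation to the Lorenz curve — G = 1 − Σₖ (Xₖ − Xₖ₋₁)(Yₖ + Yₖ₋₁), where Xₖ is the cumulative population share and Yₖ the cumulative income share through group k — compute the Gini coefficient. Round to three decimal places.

Cumulative income shares Yₖ: 0.0040, 0.0170, 0.0450, 0.0780, 0.1610, 0.2810, 0.4460, 0.6150, 0.7940, 1.0000
Σ (Xₖ−Xₖ₋₁)(Yₖ+Yₖ₋₁) = (1/10)(0.0040+0.0000) + (1/10)(0.0170+0.0040) + (1/10)(0.0450+0.0170) + (1/10)(0.0780+0.0450) + (1/10)(0.1610+0.0780) + (1/10)(0.2810+0.1610) + (1/10)(0.4460+0.2810) + (1/10)(0.6150+0.4460) + (1/10)(0.7940+0.6150) + (1/10)(1.0000+0.7940)
  = 0.0004 + 0.0021 + 0.0062 + 0.0123 + 0.0239 + 0.0442 + 0.0727 + 0.1061 + 0.1409 + 0.1794 = 0.5882
G = 1 − 0.5882 = 0.4118

0.412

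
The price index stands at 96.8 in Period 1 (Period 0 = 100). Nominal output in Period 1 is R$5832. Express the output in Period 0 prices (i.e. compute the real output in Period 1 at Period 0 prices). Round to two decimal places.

Real = Nominal ÷ (Index/100) = 5832 ÷ (96.8/100)
     = 5832 ÷ 0.968 = 6024.7934

6024.79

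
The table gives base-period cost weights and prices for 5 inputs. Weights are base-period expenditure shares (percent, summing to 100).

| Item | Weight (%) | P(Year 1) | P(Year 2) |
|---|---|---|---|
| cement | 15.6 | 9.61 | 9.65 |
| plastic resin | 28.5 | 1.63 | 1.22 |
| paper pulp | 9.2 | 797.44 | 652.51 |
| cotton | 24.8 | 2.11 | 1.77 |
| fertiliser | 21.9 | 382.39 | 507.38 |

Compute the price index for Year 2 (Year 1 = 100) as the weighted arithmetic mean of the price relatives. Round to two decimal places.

94.39

cement: 15.6 × (9.65/9.61) = 15.6 × 1.004162 = 15.6649
plastic resin: 28.5 × (1.22/1.63) = 28.5 × 0.748466 = 21.3313
paper pulp: 9.2 × (652.51/797.44) = 9.2 × 0.818256 = 7.5280
cotton: 24.8 × (1.77/2.11) = 24.8 × 0.838863 = 20.8038
fertiliser: 21.9 × (507.38/382.39) = 21.9 × 1.326865 = 29.0583
Index = Σ wᵢ·(p₁ᵢ/p₀ᵢ) = 15.6649 + 21.3313 + 7.5280 + 20.8038 + 29.0583 = 94.3863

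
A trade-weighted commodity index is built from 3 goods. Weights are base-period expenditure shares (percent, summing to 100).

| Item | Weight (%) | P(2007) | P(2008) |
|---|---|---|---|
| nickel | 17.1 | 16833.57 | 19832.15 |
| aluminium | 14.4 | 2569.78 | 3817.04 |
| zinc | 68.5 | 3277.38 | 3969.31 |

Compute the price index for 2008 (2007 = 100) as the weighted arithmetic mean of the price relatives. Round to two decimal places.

124.50

nickel: 17.1 × (19832.15/16833.57) = 17.1 × 1.178131 = 20.1460
aluminium: 14.4 × (3817.04/2569.78) = 14.4 × 1.485357 = 21.3891
zinc: 68.5 × (3969.31/3277.38) = 68.5 × 1.211123 = 82.9619
Index = Σ wᵢ·(p₁ᵢ/p₀ᵢ) = 20.1460 + 21.3891 + 82.9619 = 124.4971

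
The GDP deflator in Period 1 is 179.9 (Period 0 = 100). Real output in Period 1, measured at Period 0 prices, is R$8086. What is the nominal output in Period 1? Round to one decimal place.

14546.7

Nominal = Real × (Index/100) = 8086 × (179.9/100)
        = 8086 × 1.799 = 14546.7140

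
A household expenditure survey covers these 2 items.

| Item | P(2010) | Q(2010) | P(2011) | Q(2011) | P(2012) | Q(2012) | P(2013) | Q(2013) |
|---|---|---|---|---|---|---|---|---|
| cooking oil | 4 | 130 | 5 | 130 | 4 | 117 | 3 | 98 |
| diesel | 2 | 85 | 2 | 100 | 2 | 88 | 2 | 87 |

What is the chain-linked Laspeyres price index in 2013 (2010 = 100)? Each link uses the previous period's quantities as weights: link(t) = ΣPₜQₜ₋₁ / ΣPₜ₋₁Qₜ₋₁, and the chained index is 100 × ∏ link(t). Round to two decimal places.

82.38

Link 2010→2011:
ΣP(2011)Q(2010) = 5×130 + 2×85 = 650 + 170 = 820
ΣP(2010)Q(2010) = 4×130 + 2×85 = 520 + 170 = 690
link = 820/690 = 1.188406
Link 2011→2012:
ΣP(2012)Q(2011) = 4×130 + 2×100 = 520 + 200 = 720
ΣP(2011)Q(2011) = 5×130 + 2×100 = 650 + 200 = 850
link = 720/850 = 0.847059
Link 2012→2013:
ΣP(2013)Q(2012) = 3×117 + 2×88 = 351 + 176 = 527
ΣP(2012)Q(2012) = 4×117 + 2×88 = 468 + 176 = 644
link = 527/644 = 0.818323
Chained index = 100 × 1.188406 × 0.847059 × 0.818323 = 82.3765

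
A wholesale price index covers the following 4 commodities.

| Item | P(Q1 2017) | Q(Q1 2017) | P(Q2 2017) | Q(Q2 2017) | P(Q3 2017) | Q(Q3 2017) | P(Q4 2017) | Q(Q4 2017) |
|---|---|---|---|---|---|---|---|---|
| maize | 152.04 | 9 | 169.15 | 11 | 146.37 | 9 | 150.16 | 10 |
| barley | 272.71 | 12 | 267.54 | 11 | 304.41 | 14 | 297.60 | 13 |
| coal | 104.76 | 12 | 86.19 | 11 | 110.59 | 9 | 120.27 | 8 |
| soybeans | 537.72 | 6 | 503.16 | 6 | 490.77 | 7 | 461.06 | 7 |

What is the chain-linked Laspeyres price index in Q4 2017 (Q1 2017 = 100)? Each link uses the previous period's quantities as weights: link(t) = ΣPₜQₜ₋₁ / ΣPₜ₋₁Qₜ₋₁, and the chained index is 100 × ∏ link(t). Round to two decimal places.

Link Q1 2017→Q2 2017:
ΣP(Q2 2017)Q(Q1 2017) = 169.15×9 + 267.54×12 + 86.19×12 + 503.16×6 = 1522.35 + 3210.48 + 1034.28 + 3018.96 = 8786.07
ΣP(Q1 2017)Q(Q1 2017) = 152.04×9 + 272.71×12 + 104.76×12 + 537.72×6 = 1368.36 + 3272.52 + 1257.12 + 3226.32 = 9124.32
link = 8786.07/9124.32 = 0.962929
Link Q2 2017→Q3 2017:
ΣP(Q3 2017)Q(Q2 2017) = 146.37×11 + 304.41×11 + 110.59×11 + 490.77×6 = 1610.07 + 3348.51 + 1216.49 + 2944.62 = 9119.69
ΣP(Q2 2017)Q(Q2 2017) = 169.15×11 + 267.54×11 + 86.19×11 + 503.16×6 = 1860.65 + 2942.94 + 948.09 + 3018.96 = 8770.64
link = 9119.69/8770.64 = 1.039798
Link Q3 2017→Q4 2017:
ΣP(Q4 2017)Q(Q3 2017) = 150.16×9 + 297.60×14 + 120.27×9 + 461.06×7 = 1351.44 + 4166.4 + 1082.43 + 3227.42 = 9827.69
ΣP(Q3 2017)Q(Q3 2017) = 146.37×9 + 304.41×14 + 110.59×9 + 490.77×7 = 1317.33 + 4261.74 + 995.31 + 3435.39 = 10009.77
link = 9827.69/10009.77 = 0.981810
Chained index = 100 × 0.962929 × 1.039798 × 0.981810 = 98.3038

98.30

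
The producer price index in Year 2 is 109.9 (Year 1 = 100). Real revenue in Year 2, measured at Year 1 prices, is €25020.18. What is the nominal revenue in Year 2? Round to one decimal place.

27497.2

Nominal = Real × (Index/100) = 25020.18 × (109.9/100)
        = 25020.18 × 1.099 = 27497.1778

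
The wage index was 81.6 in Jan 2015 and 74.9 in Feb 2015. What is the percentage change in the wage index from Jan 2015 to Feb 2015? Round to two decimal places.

-8.21%

Change = (74.9 − 81.6) / 81.6 × 100
       = -6.7 / 81.6 × 100 = -8.2108%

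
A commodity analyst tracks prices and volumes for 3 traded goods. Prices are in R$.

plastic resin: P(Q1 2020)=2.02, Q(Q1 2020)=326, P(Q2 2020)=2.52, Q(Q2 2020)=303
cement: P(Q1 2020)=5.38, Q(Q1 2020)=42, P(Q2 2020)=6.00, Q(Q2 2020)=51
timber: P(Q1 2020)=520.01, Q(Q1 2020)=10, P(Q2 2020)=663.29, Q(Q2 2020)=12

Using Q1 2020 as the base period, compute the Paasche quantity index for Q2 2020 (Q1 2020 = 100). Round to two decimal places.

117.16

Paasche quantity index uses current-period prices as weights.
ΣP(Q2 2020)·Q(Q2 2020) = 2.52×303 + 6.00×51 + 663.29×12 = 763.56 + 306 + 7959.48 = 9029.04
ΣP(Q2 2020)·Q(Q1 2020) = 2.52×326 + 6.00×42 + 663.29×10 = 821.52 + 252 + 6632.9 = 7706.42
Index = 9029.04 / 7706.42 × 100 = 117.1626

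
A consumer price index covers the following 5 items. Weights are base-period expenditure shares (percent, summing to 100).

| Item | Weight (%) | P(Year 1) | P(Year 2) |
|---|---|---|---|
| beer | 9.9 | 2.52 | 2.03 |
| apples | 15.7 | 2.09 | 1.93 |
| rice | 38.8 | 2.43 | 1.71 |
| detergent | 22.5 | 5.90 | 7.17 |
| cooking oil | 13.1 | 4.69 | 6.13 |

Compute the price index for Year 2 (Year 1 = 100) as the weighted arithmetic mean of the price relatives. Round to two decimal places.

94.24

beer: 9.9 × (2.03/2.52) = 9.9 × 0.805556 = 7.9750
apples: 15.7 × (1.93/2.09) = 15.7 × 0.923445 = 14.4981
rice: 38.8 × (1.71/2.43) = 38.8 × 0.703704 = 27.3037
detergent: 22.5 × (7.17/5.90) = 22.5 × 1.215254 = 27.3432
cooking oil: 13.1 × (6.13/4.69) = 13.1 × 1.307036 = 17.1222
Index = Σ wᵢ·(p₁ᵢ/p₀ᵢ) = 7.9750 + 14.4981 + 27.3037 + 27.3432 + 17.1222 = 94.2422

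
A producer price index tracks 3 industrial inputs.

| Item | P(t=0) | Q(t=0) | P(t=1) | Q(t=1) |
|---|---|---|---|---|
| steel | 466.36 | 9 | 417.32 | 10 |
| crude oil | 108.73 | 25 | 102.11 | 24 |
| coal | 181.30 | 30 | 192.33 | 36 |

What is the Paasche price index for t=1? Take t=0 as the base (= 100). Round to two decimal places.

Paasche price index uses current-period quantities as weights.
ΣP(t=1)·Q(t=1) = 417.32×10 + 102.11×24 + 192.33×36 = 4173.2 + 2450.64 + 6923.88 = 13547.72
ΣP(t=0)·Q(t=1) = 466.36×10 + 108.73×24 + 181.30×36 = 4663.6 + 2609.52 + 6526.8 = 13799.92
Index = 13547.72 / 13799.92 × 100 = 98.1725

98.17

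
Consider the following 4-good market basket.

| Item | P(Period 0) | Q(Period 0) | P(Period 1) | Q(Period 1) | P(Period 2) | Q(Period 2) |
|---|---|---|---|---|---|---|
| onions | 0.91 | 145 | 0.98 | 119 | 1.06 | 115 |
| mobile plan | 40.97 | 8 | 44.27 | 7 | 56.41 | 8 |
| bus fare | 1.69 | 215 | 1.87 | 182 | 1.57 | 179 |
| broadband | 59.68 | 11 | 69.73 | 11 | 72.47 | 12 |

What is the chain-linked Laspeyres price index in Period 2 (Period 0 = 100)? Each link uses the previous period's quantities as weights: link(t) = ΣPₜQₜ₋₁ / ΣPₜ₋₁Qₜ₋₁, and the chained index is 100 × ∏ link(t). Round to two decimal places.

117.70

Link Period 0→Period 1:
ΣP(Period 1)Q(Period 0) = 0.98×145 + 44.27×8 + 1.87×215 + 69.73×11 = 142.1 + 354.16 + 402.05 + 767.03 = 1665.34
ΣP(Period 0)Q(Period 0) = 0.91×145 + 40.97×8 + 1.69×215 + 59.68×11 = 131.95 + 327.76 + 363.35 + 656.48 = 1479.54
link = 1665.34/1479.54 = 1.125580
Link Period 1→Period 2:
ΣP(Period 2)Q(Period 1) = 1.06×119 + 56.41×7 + 1.57×182 + 72.47×11 = 126.14 + 394.87 + 285.74 + 797.17 = 1603.92
ΣP(Period 1)Q(Period 1) = 0.98×119 + 44.27×7 + 1.87×182 + 69.73×11 = 116.62 + 309.89 + 340.34 + 767.03 = 1533.88
link = 1603.92/1533.88 = 1.045662
Chained index = 100 × 1.125580 × 1.045662 = 117.6976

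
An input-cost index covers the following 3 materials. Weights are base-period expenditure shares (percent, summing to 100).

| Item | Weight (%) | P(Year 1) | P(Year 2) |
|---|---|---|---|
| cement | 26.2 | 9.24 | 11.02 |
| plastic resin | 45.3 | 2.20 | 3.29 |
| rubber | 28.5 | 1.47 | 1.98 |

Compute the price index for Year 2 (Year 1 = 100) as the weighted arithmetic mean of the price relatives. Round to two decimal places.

cement: 26.2 × (11.02/9.24) = 26.2 × 1.192641 = 31.2472
plastic resin: 45.3 × (3.29/2.20) = 45.3 × 1.495455 = 67.7441
rubber: 28.5 × (1.98/1.47) = 28.5 × 1.346939 = 38.3878
Index = Σ wᵢ·(p₁ᵢ/p₀ᵢ) = 31.2472 + 67.7441 + 38.3878 = 137.3790

137.38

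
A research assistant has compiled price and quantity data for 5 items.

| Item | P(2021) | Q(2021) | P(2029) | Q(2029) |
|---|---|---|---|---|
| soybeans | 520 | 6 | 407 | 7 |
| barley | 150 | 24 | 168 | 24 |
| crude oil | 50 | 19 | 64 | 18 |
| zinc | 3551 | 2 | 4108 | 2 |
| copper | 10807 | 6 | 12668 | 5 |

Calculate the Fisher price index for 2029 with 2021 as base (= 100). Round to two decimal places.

115.17

Laspeyres component (base-period weights):
ΣP(2029)Q(2021) = 407×6 + 168×24 + 64×19 + 4108×2 + 12668×6 = 2442 + 4032 + 1216 + 8216 + 76008 = 91914
ΣP(2021)Q(2021) = 520×6 + 150×24 + 50×19 + 3551×2 + 10807×6 = 3120 + 3600 + 950 + 7102 + 64842 = 79614
L = 91914 / 79614 × 100 = 115.4495
Paasche component (current-period weights):
ΣP(2029)Q(2029) = 407×7 + 168×24 + 64×18 + 4108×2 + 12668×5 = 2849 + 4032 + 1152 + 8216 + 63340 = 79589
ΣP(2021)Q(2029) = 520×7 + 150×24 + 50×18 + 3551×2 + 10807×5 = 3640 + 3600 + 900 + 7102 + 54035 = 69277
P = 79589 / 69277 × 100 = 114.8852
Fisher = √(L × P) = √(115.4495 × 114.8852) = 115.1670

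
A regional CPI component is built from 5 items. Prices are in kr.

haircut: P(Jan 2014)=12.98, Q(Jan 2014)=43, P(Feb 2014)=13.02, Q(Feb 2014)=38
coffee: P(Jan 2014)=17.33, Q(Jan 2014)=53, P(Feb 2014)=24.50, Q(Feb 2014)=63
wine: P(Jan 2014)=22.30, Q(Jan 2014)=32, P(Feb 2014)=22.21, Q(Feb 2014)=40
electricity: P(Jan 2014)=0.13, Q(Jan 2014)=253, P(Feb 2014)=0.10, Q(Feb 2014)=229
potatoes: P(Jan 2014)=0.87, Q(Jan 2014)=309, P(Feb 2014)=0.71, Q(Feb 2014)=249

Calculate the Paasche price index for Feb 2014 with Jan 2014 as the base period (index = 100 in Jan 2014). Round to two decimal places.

114.79

Paasche price index uses current-period quantities as weights.
ΣP(Feb 2014)·Q(Feb 2014) = 13.02×38 + 24.50×63 + 22.21×40 + 0.10×229 + 0.71×249 = 494.76 + 1543.5 + 888.4 + 22.9 + 176.79 = 3126.35
ΣP(Jan 2014)·Q(Feb 2014) = 12.98×38 + 17.33×63 + 22.30×40 + 0.13×229 + 0.87×249 = 493.24 + 1091.79 + 892 + 29.77 + 216.63 = 2723.43
Index = 3126.35 / 2723.43 × 100 = 114.7946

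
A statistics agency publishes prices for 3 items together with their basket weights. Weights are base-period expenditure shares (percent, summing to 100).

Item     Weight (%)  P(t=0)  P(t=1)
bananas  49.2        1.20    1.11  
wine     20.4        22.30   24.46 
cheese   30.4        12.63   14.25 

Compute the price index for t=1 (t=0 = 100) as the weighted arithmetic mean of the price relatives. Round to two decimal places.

102.19

bananas: 49.2 × (1.11/1.20) = 49.2 × 0.925000 = 45.5100
wine: 20.4 × (24.46/22.30) = 20.4 × 1.096861 = 22.3760
cheese: 30.4 × (14.25/12.63) = 30.4 × 1.128266 = 34.2993
Index = Σ wᵢ·(p₁ᵢ/p₀ᵢ) = 45.5100 + 22.3760 + 34.2993 = 102.1853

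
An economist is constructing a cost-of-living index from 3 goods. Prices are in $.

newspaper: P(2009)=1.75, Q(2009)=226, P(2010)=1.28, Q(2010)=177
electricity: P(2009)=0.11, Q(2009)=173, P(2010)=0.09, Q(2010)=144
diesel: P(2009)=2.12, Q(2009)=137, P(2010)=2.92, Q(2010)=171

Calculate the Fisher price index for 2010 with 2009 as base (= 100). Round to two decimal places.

Laspeyres component (base-period weights):
ΣP(2010)Q(2009) = 1.28×226 + 0.09×173 + 2.92×137 = 289.28 + 15.57 + 400.04 = 704.89
ΣP(2009)Q(2009) = 1.75×226 + 0.11×173 + 2.12×137 = 395.5 + 19.03 + 290.44 = 704.97
L = 704.89 / 704.97 × 100 = 99.9887
Paasche component (current-period weights):
ΣP(2010)Q(2010) = 1.28×177 + 0.09×144 + 2.92×171 = 226.56 + 12.96 + 499.32 = 738.84
ΣP(2009)Q(2010) = 1.75×177 + 0.11×144 + 2.12×171 = 309.75 + 15.84 + 362.52 = 688.11
P = 738.84 / 688.11 × 100 = 107.3724
Fisher = √(L × P) = √(99.9887 × 107.3724) = 103.6148

103.61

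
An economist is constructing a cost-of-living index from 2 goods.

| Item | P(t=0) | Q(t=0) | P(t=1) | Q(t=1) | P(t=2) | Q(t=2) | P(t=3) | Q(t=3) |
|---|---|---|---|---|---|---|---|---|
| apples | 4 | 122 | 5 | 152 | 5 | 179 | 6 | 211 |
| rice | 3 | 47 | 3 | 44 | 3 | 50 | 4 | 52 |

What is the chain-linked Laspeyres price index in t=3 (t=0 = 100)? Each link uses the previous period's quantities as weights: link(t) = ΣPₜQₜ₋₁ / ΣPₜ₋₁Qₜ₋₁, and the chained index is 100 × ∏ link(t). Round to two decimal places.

Link t=0→t=1:
ΣP(t=1)Q(t=0) = 5×122 + 3×47 = 610 + 141 = 751
ΣP(t=0)Q(t=0) = 4×122 + 3×47 = 488 + 141 = 629
link = 751/629 = 1.193959
Link t=1→t=2:
ΣP(t=2)Q(t=1) = 5×152 + 3×44 = 760 + 132 = 892
ΣP(t=1)Q(t=1) = 5×152 + 3×44 = 760 + 132 = 892
link = 892/892 = 1.000000
Link t=2→t=3:
ΣP(t=3)Q(t=2) = 6×179 + 4×50 = 1074 + 200 = 1274
ΣP(t=2)Q(t=2) = 5×179 + 3×50 = 895 + 150 = 1045
link = 1274/1045 = 1.219139
Chained index = 100 × 1.193959 × 1.000000 × 1.219139 = 145.5601

145.56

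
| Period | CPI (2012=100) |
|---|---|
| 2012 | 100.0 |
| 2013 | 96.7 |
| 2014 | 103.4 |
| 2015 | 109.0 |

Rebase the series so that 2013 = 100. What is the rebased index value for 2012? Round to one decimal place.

Rebased(2012) = 100.0 / 96.7 × 100 = 103.4126

103.4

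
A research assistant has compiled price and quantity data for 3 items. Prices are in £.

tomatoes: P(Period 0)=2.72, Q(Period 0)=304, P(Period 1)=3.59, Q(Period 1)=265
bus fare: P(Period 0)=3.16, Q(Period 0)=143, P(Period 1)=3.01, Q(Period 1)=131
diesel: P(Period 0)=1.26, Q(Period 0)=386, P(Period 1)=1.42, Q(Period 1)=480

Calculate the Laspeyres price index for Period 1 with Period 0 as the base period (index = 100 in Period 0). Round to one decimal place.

Laspeyres price index uses base-period quantities as weights.
ΣP(Period 1)·Q(Period 0) = 3.59×304 + 3.01×143 + 1.42×386 = 1091.36 + 430.43 + 548.12 = 2069.91
ΣP(Period 0)·Q(Period 0) = 2.72×304 + 3.16×143 + 1.26×386 = 826.88 + 451.88 + 486.36 = 1765.12
Index = 2069.91 / 1765.12 × 100 = 117.2674

117.3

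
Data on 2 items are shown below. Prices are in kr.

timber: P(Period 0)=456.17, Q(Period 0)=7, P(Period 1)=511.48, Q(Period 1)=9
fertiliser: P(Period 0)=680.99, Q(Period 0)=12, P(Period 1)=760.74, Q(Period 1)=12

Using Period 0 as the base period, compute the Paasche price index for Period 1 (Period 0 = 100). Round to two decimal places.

Paasche price index uses current-period quantities as weights.
ΣP(Period 1)·Q(Period 1) = 511.48×9 + 760.74×12 = 4603.32 + 9128.88 = 13732.2
ΣP(Period 0)·Q(Period 1) = 456.17×9 + 680.99×12 = 4105.53 + 8171.88 = 12277.41
Index = 13732.2 / 12277.41 × 100 = 111.8493

111.85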